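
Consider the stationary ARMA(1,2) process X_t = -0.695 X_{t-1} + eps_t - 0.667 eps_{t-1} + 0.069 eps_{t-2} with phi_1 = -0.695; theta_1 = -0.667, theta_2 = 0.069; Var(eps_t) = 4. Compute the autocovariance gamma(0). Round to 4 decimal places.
\gamma(0) = 19.4006

Multiply the model equation by X_{t-k} and take expectations. With theta_0 = psi_0 = 1 and psi_j the MA(infinity) weights, this gives
  gamma(k) - sum_i phi_i gamma(k-i) = c_k,
  c_k = sigma^2 * sum_{j=k..q} theta_j psi_{j-k}   (c_k = 0 for k > q),
using gamma(-m) = gamma(m).
psi-weights needed (psi_j = theta_j + sum_i phi_i psi_{j-i}):
  psi_1 = theta_1 + phi_1 = -0.667 + (-0.695) = -1.362
  psi_2 = theta_2 + phi_1 psi_1 = 0.069 + (-0.695)(-1.362) = 1.01559
Right-hand sides:
  c_0 = sigma^2 (1 + theta_1 psi_1 + theta_2 psi_2) = 4 * (1 + (-0.667)(-1.362) + (0.069)(1.01559)) = 4 * 1.97853 = 7.914119
  c_1 = sigma^2 (theta_1 + theta_2 psi_1) = 4 * (-0.667 + (0.069)(-1.362)) = -3.043912
  c_2 = sigma^2 theta_2 = 4 * (0.069) = 0.276
Equations for k = 0 and k = 1 (AR order 1):
  gamma(0) = phi_1 gamma(1) + c_0
  gamma(1) = phi_1 gamma(0) + c_1
Substituting the second into the first: gamma(0) (1 - phi_1^2) = c_0 + phi_1 c_1, so
  gamma(0) = (c_0 + phi_1 c_1) / (1 - phi_1^2) = (7.914119 + (-0.695)(-3.043912)) / (1 - (-0.695)^2) = 10.029638 / 0.516975 = 19.400624.
Therefore gamma(0) = 19.4006 (to 4 decimal places).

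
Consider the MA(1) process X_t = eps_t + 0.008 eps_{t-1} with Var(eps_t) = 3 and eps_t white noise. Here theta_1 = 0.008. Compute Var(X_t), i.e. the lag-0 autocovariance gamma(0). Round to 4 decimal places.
\gamma(0) = 3.0002

For an MA(q) process X_t = eps_t + sum_i theta_i eps_{t-i} with
Var(eps_t) = sigma^2, the variance is
  gamma(0) = sigma^2 * (1 + sum_i theta_i^2).
  sum_i theta_i^2 = (0.008)^2 = 0.000064.
  gamma(0) = 3 * (1 + 0.000064) = 3 * 1.000064 = 3.000192, which rounds to 3.0002.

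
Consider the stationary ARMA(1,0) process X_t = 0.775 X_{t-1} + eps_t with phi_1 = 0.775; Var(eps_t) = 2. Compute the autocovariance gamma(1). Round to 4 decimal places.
\gamma(1) = 3.8811

Multiply the model equation by X_{t-k} and take expectations. With theta_0 = psi_0 = 1 and psi_j the MA(infinity) weights, this gives
  gamma(k) - sum_i phi_i gamma(k-i) = c_k,
  c_k = sigma^2 * sum_{j=k..q} theta_j psi_{j-k}   (c_k = 0 for k > q),
using gamma(-m) = gamma(m).
Pure AR (q = 0): c_0 = sigma^2 = 2, c_k = 0 for k >= 1.
Equations for k = 0 and k = 1 (AR order 1):
  gamma(0) = phi_1 gamma(1) + c_0
  gamma(1) = phi_1 gamma(0) + c_1
Substituting the second into the first: gamma(0) (1 - phi_1^2) = c_0 + phi_1 c_1, so
  gamma(0) = c_0 / (1 - phi_1^2) = 2 / (1 - (0.775)^2) = 2 / 0.399375 = 5.007825.
  gamma(1) = phi_1 gamma(0) = (0.775)(5.007825) = 3.881064.
Therefore gamma(1) = 3.8811 (to 4 decimal places).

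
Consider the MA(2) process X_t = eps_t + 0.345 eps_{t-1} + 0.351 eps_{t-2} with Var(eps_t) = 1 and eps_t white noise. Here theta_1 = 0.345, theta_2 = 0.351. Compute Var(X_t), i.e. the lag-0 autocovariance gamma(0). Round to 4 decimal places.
\gamma(0) = 1.2422

For an MA(q) process X_t = eps_t + sum_i theta_i eps_{t-i} with
Var(eps_t) = sigma^2, the variance is
  gamma(0) = sigma^2 * (1 + sum_i theta_i^2).
  sum_i theta_i^2 = (0.345)^2 + (0.351)^2 = 0.119025 + 0.123201 = 0.242226.
  gamma(0) = 1 * (1 + 0.242226) = 1 * 1.242226 = 1.242226, which rounds to 1.2422.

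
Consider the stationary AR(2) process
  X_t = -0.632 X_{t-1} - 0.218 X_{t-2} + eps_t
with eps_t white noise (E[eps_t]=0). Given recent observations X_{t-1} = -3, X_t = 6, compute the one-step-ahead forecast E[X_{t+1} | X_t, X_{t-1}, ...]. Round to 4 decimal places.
E[X_{t+1} \mid \mathcal F_t] = -3.1380

For an AR(p) model X_t = c + sum_i phi_i X_{t-i} + eps_t, the
one-step-ahead conditional mean is
  E[X_{t+1} | X_t, ...] = c + sum_i phi_i X_{t+1-i}.
Substitute known values:
  E[X_{t+1} | ...] = (-0.632) * (6) + (-0.218) * (-3)
                   = -3.1380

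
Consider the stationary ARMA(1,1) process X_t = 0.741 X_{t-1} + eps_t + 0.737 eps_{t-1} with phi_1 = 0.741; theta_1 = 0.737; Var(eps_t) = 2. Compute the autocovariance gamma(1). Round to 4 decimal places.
\gamma(1) = 10.1356

Multiply the model equation by X_{t-k} and take expectations. With theta_0 = psi_0 = 1 and psi_j the MA(infinity) weights, this gives
  gamma(k) - sum_i phi_i gamma(k-i) = c_k,
  c_k = sigma^2 * sum_{j=k..q} theta_j psi_{j-k}   (c_k = 0 for k > q),
using gamma(-m) = gamma(m).
psi-weights needed (psi_j = theta_j + sum_i phi_i psi_{j-i}):
  psi_1 = theta_1 + phi_1 = 0.737 + (0.741) = 1.478
Right-hand sides:
  c_0 = sigma^2 (1 + theta_1 psi_1) = 2 * (1 + (0.737)(1.478)) = 2 * 2.089286 = 4.178572
  c_1 = sigma^2 theta_1 = 2 * (0.737) = 1.474
  c_2 = 0
Equations for k = 0 and k = 1 (AR order 1):
  gamma(0) = phi_1 gamma(1) + c_0
  gamma(1) = phi_1 gamma(0) + c_1
Substituting the second into the first: gamma(0) (1 - phi_1^2) = c_0 + phi_1 c_1, so
  gamma(0) = (c_0 + phi_1 c_1) / (1 - phi_1^2) = (4.178572 + (0.741)(1.474)) / (1 - (0.741)^2) = 5.270806 / 0.450919 = 11.689031.
  gamma(1) = phi_1 gamma(0) + c_1 = (0.741)(11.689031) + (1.474) = 10.135572.
Therefore gamma(1) = 10.1356 (to 4 decimal places).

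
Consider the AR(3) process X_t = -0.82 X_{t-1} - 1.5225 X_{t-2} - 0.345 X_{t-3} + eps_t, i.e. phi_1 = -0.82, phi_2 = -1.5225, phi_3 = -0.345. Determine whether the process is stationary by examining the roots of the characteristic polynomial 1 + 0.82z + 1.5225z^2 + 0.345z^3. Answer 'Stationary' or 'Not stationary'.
\text{Not stationary}

The AR(p) characteristic polynomial is P(z) = 1 + 0.82z + 1.5225z^2 + 0.345z^3.
Stationarity requires all roots to lie outside the unit circle, i.e. |z| > 1 for every root.
Degree 3: look for a simple real root z0 first, then factor out (1 - z/z0) and solve the remaining quadratic.
Testing z0 = -4: P(-4) = 1 + (0.82)(-4) + (1.5225)(-4)^2 + (0.345)(-4)^3
  = 1 + (-3.28) + (24.36) + (-22.08) = 0.  So z_0 = -4 is a root, |z_0| = 4.
Divide out the factor (1 + 0.25 z) = (1 - z/z0) (since 1/z0 = -0.25):
  P(z) = (1 + 0.25 z)(1 + (0.57) z + (1.38) z^2)
  [check: z-coef 0.57 - (-0.25) = 0.82; z^2-coef 1.38 - (-0.25)(0.57) = 1.5225; z^3-coef -(-0.25)(1.38) = 0.345.]
Remaining roots from the quadratic factor 1 + (0.57) z + (1.38) z^2:
  Set 1 + (0.57) z + (1.38) z^2 = 0, i.e. a z^2 + b z + c = 0 with a = 1.38, b = 0.57, c = 1.
  Discriminant D = b^2 - 4ac = (0.57)^2 - 4*(1.38)*1 = 0.3249 - (5.52) = -5.1951.
  D < 0, so the roots are the complex-conjugate pair z = (-b +/- i sqrt(-D)) / (2a) = -0.2065 +/- 0.8258i.
  For a conjugate pair |z|^2 = z * conj(z) = (product of roots) = c/a = 1/(1.38) = 0.724638, so |z| = sqrt(0.724638) = 0.8513 for both roots.
Moduli of all roots: 4.0000, 0.8513, 0.8513.
All moduli strictly greater than 1? No.
Verdict: Not stationary.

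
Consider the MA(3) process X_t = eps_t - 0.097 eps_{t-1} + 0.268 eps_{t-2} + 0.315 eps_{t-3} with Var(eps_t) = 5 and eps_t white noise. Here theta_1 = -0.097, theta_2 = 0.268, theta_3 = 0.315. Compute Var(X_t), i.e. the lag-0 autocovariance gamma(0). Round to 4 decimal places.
\gamma(0) = 5.9023

For an MA(q) process X_t = eps_t + sum_i theta_i eps_{t-i} with
Var(eps_t) = sigma^2, the variance is
  gamma(0) = sigma^2 * (1 + sum_i theta_i^2).
  sum_i theta_i^2 = (-0.097)^2 + (0.268)^2 + (0.315)^2 = 0.009409 + 0.071824 + 0.099225 = 0.180458.
  gamma(0) = 5 * (1 + 0.180458) = 5 * 1.180458 = 5.90229, which rounds to 5.9023.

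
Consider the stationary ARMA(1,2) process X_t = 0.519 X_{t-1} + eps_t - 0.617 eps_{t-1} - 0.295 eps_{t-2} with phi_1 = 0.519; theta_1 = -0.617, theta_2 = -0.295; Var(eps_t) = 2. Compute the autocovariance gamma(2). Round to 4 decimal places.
\gamma(2) = -0.5683

Multiply the model equation by X_{t-k} and take expectations. With theta_0 = psi_0 = 1 and psi_j the MA(infinity) weights, this gives
  gamma(k) - sum_i phi_i gamma(k-i) = c_k,
  c_k = sigma^2 * sum_{j=k..q} theta_j psi_{j-k}   (c_k = 0 for k > q),
using gamma(-m) = gamma(m).
psi-weights needed (psi_j = theta_j + sum_i phi_i psi_{j-i}):
  psi_1 = theta_1 + phi_1 = -0.617 + (0.519) = -0.098
  psi_2 = theta_2 + phi_1 psi_1 = -0.295 + (0.519)(-0.098) = -0.345862
Right-hand sides:
  c_0 = sigma^2 (1 + theta_1 psi_1 + theta_2 psi_2) = 2 * (1 + (-0.617)(-0.098) + (-0.295)(-0.345862)) = 2 * 1.162495 = 2.324991
  c_1 = sigma^2 (theta_1 + theta_2 psi_1) = 2 * (-0.617 + (-0.295)(-0.098)) = -1.17618
  c_2 = sigma^2 theta_2 = 2 * (-0.295) = -0.59
Equations for k = 0 and k = 1 (AR order 1):
  gamma(0) = phi_1 gamma(1) + c_0
  gamma(1) = phi_1 gamma(0) + c_1
Substituting the second into the first: gamma(0) (1 - phi_1^2) = c_0 + phi_1 c_1, so
  gamma(0) = (c_0 + phi_1 c_1) / (1 - phi_1^2) = (2.324991 + (0.519)(-1.17618)) / (1 - (0.519)^2) = 1.714553 / 0.730639 = 2.346649.
  gamma(1) = phi_1 gamma(0) + c_1 = (0.519)(2.346649) + (-1.17618) = 0.041731.
For k = 2: gamma(2) = phi_1 gamma(1) + c_2
  = (0.519)(0.041731) + (-0.59) = -0.568342.
Therefore gamma(2) = -0.5683 (to 4 decimal places).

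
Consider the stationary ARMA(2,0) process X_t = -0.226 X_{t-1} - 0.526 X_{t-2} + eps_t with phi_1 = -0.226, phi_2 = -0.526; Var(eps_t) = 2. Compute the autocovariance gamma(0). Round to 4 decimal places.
\gamma(0) = 2.8270

Multiply the model equation by X_{t-k} and take expectations. With theta_0 = psi_0 = 1 and psi_j the MA(infinity) weights, this gives
  gamma(k) - sum_i phi_i gamma(k-i) = c_k,
  c_k = sigma^2 * sum_{j=k..q} theta_j psi_{j-k}   (c_k = 0 for k > q),
using gamma(-m) = gamma(m).
Pure AR (q = 0): c_0 = sigma^2 = 2, c_k = 0 for k >= 1.
Equations for k = 0, 1, 2 (AR order 2, c_2 = 0):
  (E0) gamma(0) = phi_1 gamma(1) + phi_2 gamma(2) + c_0
  (E1) gamma(1) = phi_1 gamma(0) + phi_2 gamma(1) + c_1
  (E2) gamma(2) = phi_1 gamma(1) + phi_2 gamma(0)
From (E1): gamma(1) = A gamma(0) + B with
  A = phi_1 / (1 - phi_2) = -0.226 / 1.526 = -0.1481,   B = c_1 / (1 - phi_2) = 0 / 1.526 = 0.
Insert (E2) into (E0): gamma(0) (1 - phi_2^2) = phi_1 (1 + phi_2) gamma(1) + c_0.
  phi_1 (1 + phi_2) = (-0.226)(0.474) = -0.107124,   1 - phi_2^2 = 0.723324.
Replace gamma(1) by A gamma(0) + B and collect gamma(0):
  gamma(0) [0.723324 - (-0.107124)(-0.1481)] = c_0 = 2
  gamma(0) * 0.707459 = 2
  gamma(0) = 2 / 0.707459 = 2.827019.
Therefore gamma(0) = 2.8270 (to 4 decimal places).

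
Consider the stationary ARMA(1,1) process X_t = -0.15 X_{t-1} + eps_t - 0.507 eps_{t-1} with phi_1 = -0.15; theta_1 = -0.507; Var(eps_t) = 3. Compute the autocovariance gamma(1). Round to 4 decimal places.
\gamma(1) = -2.1697

Multiply the model equation by X_{t-k} and take expectations. With theta_0 = psi_0 = 1 and psi_j the MA(infinity) weights, this gives
  gamma(k) - sum_i phi_i gamma(k-i) = c_k,
  c_k = sigma^2 * sum_{j=k..q} theta_j psi_{j-k}   (c_k = 0 for k > q),
using gamma(-m) = gamma(m).
psi-weights needed (psi_j = theta_j + sum_i phi_i psi_{j-i}):
  psi_1 = theta_1 + phi_1 = -0.507 + (-0.15) = -0.657
Right-hand sides:
  c_0 = sigma^2 (1 + theta_1 psi_1) = 3 * (1 + (-0.507)(-0.657)) = 3 * 1.333099 = 3.999297
  c_1 = sigma^2 theta_1 = 3 * (-0.507) = -1.521
  c_2 = 0
Equations for k = 0 and k = 1 (AR order 1):
  gamma(0) = phi_1 gamma(1) + c_0
  gamma(1) = phi_1 gamma(0) + c_1
Substituting the second into the first: gamma(0) (1 - phi_1^2) = c_0 + phi_1 c_1, so
  gamma(0) = (c_0 + phi_1 c_1) / (1 - phi_1^2) = (3.999297 + (-0.15)(-1.521)) / (1 - (-0.15)^2) = 4.227447 / 0.9775 = 4.324754.
  gamma(1) = phi_1 gamma(0) + c_1 = (-0.15)(4.324754) + (-1.521) = -2.169713.
Therefore gamma(1) = -2.1697 (to 4 decimal places).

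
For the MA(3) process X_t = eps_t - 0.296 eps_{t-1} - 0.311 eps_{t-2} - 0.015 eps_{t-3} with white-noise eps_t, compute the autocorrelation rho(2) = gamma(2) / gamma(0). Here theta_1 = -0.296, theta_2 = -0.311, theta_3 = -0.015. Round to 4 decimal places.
\rho(2) = -0.2588

For an MA(q) process with theta_0 = 1, the autocovariance is
  gamma(k) = sigma^2 * sum_{i=0..q-k} theta_i * theta_{i+k},
and rho(k) = gamma(k) / gamma(0). Sigma^2 cancels.
  numerator   = (1)*(-0.311) + (-0.296)*(-0.015) = -0.30656.
  denominator = (1)^2 + (-0.296)^2 + (-0.311)^2 + (-0.015)^2 = 1.184562.
  rho(2) = -0.30656 / 1.184562 = -0.2588.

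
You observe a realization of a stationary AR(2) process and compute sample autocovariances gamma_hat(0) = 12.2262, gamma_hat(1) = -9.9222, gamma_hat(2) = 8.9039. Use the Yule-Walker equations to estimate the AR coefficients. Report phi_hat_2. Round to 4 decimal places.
\hat\phi_{2} = 0.2040

The Yule-Walker equations for an AR(p) process read, in matrix form,
  Gamma_p phi = r_p,   with   (Gamma_p)_{ij} = gamma(|i - j|),
                       (r_p)_i = gamma(i),   i,j = 1..p.
Substitute the sample gammas (Toeplitz matrix and right-hand side of size 2):
  Gamma_p = [[12.2262, -9.9222], [-9.9222, 12.2262]]
  r_p     = [-9.9222, 8.9039]
Written out:
  12.2262 phi_1 - 9.9222 phi_2 = -9.9222
  -9.9222 phi_1 + 12.2262 phi_2 = 8.9039
Solve by Cramer's rule:
  det = gamma(0)^2 - gamma(1)^2 = (12.2262)^2 - (-9.9222)^2 = 149.47996644 - 98.45005284 = 51.0299136
  phi_hat_1 = [gamma(1) gamma(0) - gamma(1) gamma(2)] / det = [(-9.9222)(12.2262) - (-9.9222)(8.9039)] / 51.0299136 = -32.96452506 / 51.0299136 = -0.646
  phi_hat_2 = [gamma(0) gamma(2) - gamma(1)^2] / det = [(12.2262)(8.9039) - (-9.9222)^2] / 51.0299136 = 10.41080934 / 51.0299136 = 0.204
So phi_hat = [-0.6460, 0.2040].
Therefore phi_hat_2 = 0.2040.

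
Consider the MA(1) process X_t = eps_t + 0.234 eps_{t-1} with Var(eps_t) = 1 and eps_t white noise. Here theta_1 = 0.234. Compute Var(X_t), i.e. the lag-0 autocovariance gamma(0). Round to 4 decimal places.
\gamma(0) = 1.0548

For an MA(q) process X_t = eps_t + sum_i theta_i eps_{t-i} with
Var(eps_t) = sigma^2, the variance is
  gamma(0) = sigma^2 * (1 + sum_i theta_i^2).
  sum_i theta_i^2 = (0.234)^2 = 0.054756.
  gamma(0) = 1 * (1 + 0.054756) = 1 * 1.054756 = 1.054756, which rounds to 1.0548.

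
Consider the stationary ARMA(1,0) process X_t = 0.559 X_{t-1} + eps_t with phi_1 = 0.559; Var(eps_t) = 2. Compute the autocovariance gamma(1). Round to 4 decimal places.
\gamma(1) = 1.6261

Multiply the model equation by X_{t-k} and take expectations. With theta_0 = psi_0 = 1 and psi_j the MA(infinity) weights, this gives
  gamma(k) - sum_i phi_i gamma(k-i) = c_k,
  c_k = sigma^2 * sum_{j=k..q} theta_j psi_{j-k}   (c_k = 0 for k > q),
using gamma(-m) = gamma(m).
Pure AR (q = 0): c_0 = sigma^2 = 2, c_k = 0 for k >= 1.
Equations for k = 0 and k = 1 (AR order 1):
  gamma(0) = phi_1 gamma(1) + c_0
  gamma(1) = phi_1 gamma(0) + c_1
Substituting the second into the first: gamma(0) (1 - phi_1^2) = c_0 + phi_1 c_1, so
  gamma(0) = c_0 / (1 - phi_1^2) = 2 / (1 - (0.559)^2) = 2 / 0.687519 = 2.909011.
  gamma(1) = phi_1 gamma(0) = (0.559)(2.909011) = 1.626137.
Therefore gamma(1) = 1.6261 (to 4 decimal places).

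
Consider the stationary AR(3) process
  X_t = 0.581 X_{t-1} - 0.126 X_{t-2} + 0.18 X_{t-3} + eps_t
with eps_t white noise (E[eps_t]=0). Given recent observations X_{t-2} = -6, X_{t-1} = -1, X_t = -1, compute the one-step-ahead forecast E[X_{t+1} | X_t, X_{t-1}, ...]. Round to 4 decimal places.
E[X_{t+1} \mid \mathcal F_t] = -1.5350

For an AR(p) model X_t = c + sum_i phi_i X_{t-i} + eps_t, the
one-step-ahead conditional mean is
  E[X_{t+1} | X_t, ...] = c + sum_i phi_i X_{t+1-i}.
Substitute known values:
  E[X_{t+1} | ...] = (0.581) * (-1) + (-0.126) * (-1) + (0.18) * (-6)
                   = -1.5350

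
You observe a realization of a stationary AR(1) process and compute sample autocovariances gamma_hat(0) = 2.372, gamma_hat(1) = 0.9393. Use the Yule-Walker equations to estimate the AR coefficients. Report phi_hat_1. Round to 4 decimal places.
\hat\phi_{1} = 0.3960

The Yule-Walker equations for an AR(p) process read, in matrix form,
  Gamma_p phi = r_p,   with   (Gamma_p)_{ij} = gamma(|i - j|),
                       (r_p)_i = gamma(i),   i,j = 1..p.
Substitute the sample gammas (Toeplitz matrix and right-hand side of size 1):
  Gamma_p = [[2.372]]
  r_p     = [0.9393]
With p = 1 this is the single equation gamma(0) phi_1 = gamma(1):
  phi_hat_1 = gamma(1) / gamma(0) = 0.9393 / 2.372 = 0.3960.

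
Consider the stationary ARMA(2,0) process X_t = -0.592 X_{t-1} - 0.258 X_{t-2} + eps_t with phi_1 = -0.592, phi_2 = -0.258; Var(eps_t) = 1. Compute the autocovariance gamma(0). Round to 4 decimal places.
\gamma(0) = 1.3760

Multiply the model equation by X_{t-k} and take expectations. With theta_0 = psi_0 = 1 and psi_j the MA(infinity) weights, this gives
  gamma(k) - sum_i phi_i gamma(k-i) = c_k,
  c_k = sigma^2 * sum_{j=k..q} theta_j psi_{j-k}   (c_k = 0 for k > q),
using gamma(-m) = gamma(m).
Pure AR (q = 0): c_0 = sigma^2 = 1, c_k = 0 for k >= 1.
Equations for k = 0, 1, 2 (AR order 2, c_2 = 0):
  (E0) gamma(0) = phi_1 gamma(1) + phi_2 gamma(2) + c_0
  (E1) gamma(1) = phi_1 gamma(0) + phi_2 gamma(1) + c_1
  (E2) gamma(2) = phi_1 gamma(1) + phi_2 gamma(0)
From (E1): gamma(1) = A gamma(0) + B with
  A = phi_1 / (1 - phi_2) = -0.592 / 1.258 = -0.470588,   B = c_1 / (1 - phi_2) = 0 / 1.258 = 0.
Insert (E2) into (E0): gamma(0) (1 - phi_2^2) = phi_1 (1 + phi_2) gamma(1) + c_0.
  phi_1 (1 + phi_2) = (-0.592)(0.742) = -0.439264,   1 - phi_2^2 = 0.933436.
Replace gamma(1) by A gamma(0) + B and collect gamma(0):
  gamma(0) [0.933436 - (-0.439264)(-0.470588)] = c_0 = 1
  gamma(0) * 0.726724 = 1
  gamma(0) = 1 / 0.726724 = 1.376039.
Therefore gamma(0) = 1.3760 (to 4 decimal places).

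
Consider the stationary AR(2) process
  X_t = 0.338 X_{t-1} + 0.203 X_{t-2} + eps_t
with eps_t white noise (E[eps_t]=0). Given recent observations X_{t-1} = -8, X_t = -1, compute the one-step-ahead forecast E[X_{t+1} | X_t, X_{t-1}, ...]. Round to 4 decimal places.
E[X_{t+1} \mid \mathcal F_t] = -1.9620

For an AR(p) model X_t = c + sum_i phi_i X_{t-i} + eps_t, the
one-step-ahead conditional mean is
  E[X_{t+1} | X_t, ...] = c + sum_i phi_i X_{t+1-i}.
Substitute known values:
  E[X_{t+1} | ...] = (0.338) * (-1) + (0.203) * (-8)
                   = -1.9620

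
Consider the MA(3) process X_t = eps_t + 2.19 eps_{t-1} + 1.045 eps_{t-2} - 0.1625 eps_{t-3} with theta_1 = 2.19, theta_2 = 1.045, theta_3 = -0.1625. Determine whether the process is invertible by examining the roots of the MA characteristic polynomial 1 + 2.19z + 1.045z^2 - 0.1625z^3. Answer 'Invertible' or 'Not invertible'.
\text{Not invertible}

The MA(q) characteristic polynomial is P(z) = 1 + 2.19z + 1.045z^2 - 0.1625z^3.
Invertibility requires all roots to lie outside the unit circle, i.e. |z| > 1 for every root.
Degree 3: look for a simple real root z0 first, then factor out (1 - z/z0) and solve the remaining quadratic.
Testing z0 = -0.8: P(-0.8) = 1 + (2.19)(-0.8) + (1.045)(-0.8)^2 + (-0.1625)(-0.8)^3
  = 1 + (-1.752) + (0.6688) + (0.0832) = 0.  So z_0 = -0.8 is a root, |z_0| = 0.8.
Divide out the factor (1 + 1.25 z) = (1 - z/z0) (since 1/z0 = -1.25):
  P(z) = (1 + 1.25 z)(1 + (0.94) z + (-0.13) z^2)
  [check: z-coef 0.94 - (-1.25) = 2.19; z^2-coef -0.13 - (-1.25)(0.94) = 1.045; z^3-coef -(-1.25)(-0.13) = -0.1625.]
Remaining roots from the quadratic factor 1 + (0.94) z + (-0.13) z^2:
  Set 1 + (0.94) z + (-0.13) z^2 = 0, i.e. a z^2 + b z + c = 0 with a = -0.13, b = 0.94, c = 1.
  Discriminant D = b^2 - 4ac = (0.94)^2 - 4*(-0.13)*1 = 0.8836 - (-0.52) = 1.4036.
  D >= 0, so the roots are real: z = (-b +/- sqrt(D)) / (2a) = (-0.94 +/- 1.184736) / (-0.26).
    z_1 = (-0.94 + 1.184736) / (-0.26) = -0.9413,   |z_1| = 0.9413.
    z_2 = (-0.94 - 1.184736) / (-0.26) = 8.1721,   |z_2| = 8.1721.
Moduli of all roots: 0.8000, 0.9413, 8.1721.
All moduli strictly greater than 1? No.
Verdict: Not invertible.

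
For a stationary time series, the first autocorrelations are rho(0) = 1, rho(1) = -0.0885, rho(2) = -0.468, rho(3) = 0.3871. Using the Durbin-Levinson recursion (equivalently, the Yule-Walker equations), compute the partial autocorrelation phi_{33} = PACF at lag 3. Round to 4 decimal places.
\phi_{33} = 0.3709

The PACF at lag k is phi_{kk}, the last component of the solution
to the Yule-Walker system G_k phi = r_k where
  (G_k)_{ij} = rho(|i - j|), (r_k)_i = rho(i), i,j = 1..k.
Equivalently, Durbin-Levinson gives phi_{kk} iteratively:
  phi_{11} = rho(1)
  phi_{kk} = [rho(k) - sum_{j=1..k-1} phi_{k-1,j} rho(k-j)]
            / [1 - sum_{j=1..k-1} phi_{k-1,j} rho(j)],
  phi_{k,j} = phi_{k-1,j} - phi_{kk} phi_{k-1,k-j},  j = 1..k-1.
Step k = 1:
  phi_11 = rho(1) = -0.0885.
Step k = 2:
  phi_22 = [rho(2) - phi_11 rho(1)] / [1 - phi_11 rho(1)] = [-0.468 - (-0.0885)(-0.0885)] / [1 - (-0.0885)(-0.0885)]
         = -0.47583225 / 0.99216775 = -0.479589.
  Update: phi_21 = phi_11 - phi_22 phi_11 = -0.0885 - (-0.479589)(-0.0885) = -0.130944.
Step k = 3:
  phi_33 = [rho(3) - phi_21 rho(2) - phi_22 rho(1)] / [1 - phi_21 rho(1) - phi_22 rho(2)]
    numerator   = 0.3871 - (-0.130944)(-0.468) - (-0.479589)(-0.0885) = 0.28337482
    denominator = 1 - (-0.130944)(-0.0885) - (-0.479589)(-0.468) = 0.76396407
  phi_33 = 0.28337482 / 0.76396407 = 0.3709.
Therefore phi_{33} = 0.3709.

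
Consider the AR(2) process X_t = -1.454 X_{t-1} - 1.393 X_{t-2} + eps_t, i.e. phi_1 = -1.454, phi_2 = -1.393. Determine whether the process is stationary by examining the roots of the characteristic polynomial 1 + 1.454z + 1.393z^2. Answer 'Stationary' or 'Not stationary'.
\text{Not stationary}

The AR(p) characteristic polynomial is P(z) = 1 + 1.454z + 1.393z^2.
Stationarity requires all roots to lie outside the unit circle, i.e. |z| > 1 for every root.
Set 1 + (1.454) z + (1.393) z^2 = 0, i.e. a z^2 + b z + c = 0 with a = 1.393, b = 1.454, c = 1.
Discriminant D = b^2 - 4ac = (1.454)^2 - 4*(1.393)*1 = 2.114116 - (5.572) = -3.457884.
D < 0, so the roots are the complex-conjugate pair z = (-b +/- i sqrt(-D)) / (2a) = -0.5219 +/- 0.6675i.
For a conjugate pair |z|^2 = z * conj(z) = (product of roots) = c/a = 1/(1.393) = 0.717875, so |z| = sqrt(0.717875) = 0.8473 for both roots.
Moduli of all roots: 0.8473, 0.8473.
All moduli strictly greater than 1? No.
Verdict: Not stationary.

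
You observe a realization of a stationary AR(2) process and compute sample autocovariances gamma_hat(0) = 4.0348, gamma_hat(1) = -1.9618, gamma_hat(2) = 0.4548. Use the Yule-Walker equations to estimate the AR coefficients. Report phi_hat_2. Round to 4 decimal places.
\hat\phi_{2} = -0.1620

The Yule-Walker equations for an AR(p) process read, in matrix form,
  Gamma_p phi = r_p,   with   (Gamma_p)_{ij} = gamma(|i - j|),
                       (r_p)_i = gamma(i),   i,j = 1..p.
Substitute the sample gammas (Toeplitz matrix and right-hand side of size 2):
  Gamma_p = [[4.0348, -1.9618], [-1.9618, 4.0348]]
  r_p     = [-1.9618, 0.4548]
Written out:
  4.0348 phi_1 - 1.9618 phi_2 = -1.9618
  -1.9618 phi_1 + 4.0348 phi_2 = 0.4548
Solve by Cramer's rule:
  det = gamma(0)^2 - gamma(1)^2 = (4.0348)^2 - (-1.9618)^2 = 16.27961104 - 3.84865924 = 12.4309518
  phi_hat_1 = [gamma(1) gamma(0) - gamma(1) gamma(2)] / det = [(-1.9618)(4.0348) - (-1.9618)(0.4548)] / 12.4309518 = -7.023244 / 12.4309518 = -0.565
  phi_hat_2 = [gamma(0) gamma(2) - gamma(1)^2] / det = [(4.0348)(0.4548) - (-1.9618)^2] / 12.4309518 = -2.0136322 / 12.4309518 = -0.162
So phi_hat = [-0.5650, -0.1620].
Therefore phi_hat_2 = -0.1620.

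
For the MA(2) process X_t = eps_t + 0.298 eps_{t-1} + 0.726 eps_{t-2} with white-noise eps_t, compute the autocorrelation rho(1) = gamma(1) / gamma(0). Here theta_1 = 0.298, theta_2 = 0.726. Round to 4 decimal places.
\rho(1) = 0.3183

For an MA(q) process with theta_0 = 1, the autocovariance is
  gamma(k) = sigma^2 * sum_{i=0..q-k} theta_i * theta_{i+k},
and rho(k) = gamma(k) / gamma(0). Sigma^2 cancels.
  numerator   = (1)*(0.298) + (0.298)*(0.726) = 0.514348.
  denominator = (1)^2 + (0.298)^2 + (0.726)^2 = 1.61588.
  rho(1) = 0.514348 / 1.61588 = 0.3183.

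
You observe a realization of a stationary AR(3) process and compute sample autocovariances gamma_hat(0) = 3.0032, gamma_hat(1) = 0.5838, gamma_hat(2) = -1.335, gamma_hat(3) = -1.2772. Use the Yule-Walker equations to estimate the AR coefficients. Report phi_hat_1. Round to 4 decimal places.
\hat\phi_{1} = 0.1540

The Yule-Walker equations for an AR(p) process read, in matrix form,
  Gamma_p phi = r_p,   with   (Gamma_p)_{ij} = gamma(|i - j|),
                       (r_p)_i = gamma(i),   i,j = 1..p.
Substitute the sample gammas (Toeplitz matrix and right-hand side of size 3):
  Gamma_p = [[3.0032, 0.5838, -1.335], [0.5838, 3.0032, 0.5838], [-1.335, 0.5838, 3.0032]]
  r_p     = [0.5838, -1.335, -1.2772]
Written out (R1..R3):
  (R1) 3.0032 phi_1 + 0.5838 phi_2 - 1.335 phi_3 = 0.5838
  (R2) 0.5838 phi_1 + 3.0032 phi_2 + 0.5838 phi_3 = -1.335
  (R3) -1.335 phi_1 + 0.5838 phi_2 + 3.0032 phi_3 = -1.2772
Gaussian elimination:
  R2 <- R2 - (0.5838/3.0032) R1 = R2 - (0.194393) R1:  2.889714 phi_2 + 0.843314 phi_3 = -1.448486
  R3 <- R3 - (-1.335/3.0032) R1 = R3 - (-0.444526) R1:  0.843314 phi_2 + 2.409758 phi_3 = -1.017686
  R3 <- R3 - (0.843314/2.889714) R2 = R3 - (0.291833) R2:  2.163651 phi_3 = -0.594969
Back-substitution:
  phi_hat_3 = -0.594969 / 2.163651 = -0.274984
  phi_hat_2 = (-1.448486 - (0.843314)(-0.274984)) / 2.889714 = -0.421007
  phi_hat_1 = (0.5838 - (0.5838)(-0.421007) - (-1.335)(-0.274984)) / 3.0032 = 0.153996
So phi_hat = [0.1540, -0.4210, -0.2750].
Therefore phi_hat_1 = 0.1540.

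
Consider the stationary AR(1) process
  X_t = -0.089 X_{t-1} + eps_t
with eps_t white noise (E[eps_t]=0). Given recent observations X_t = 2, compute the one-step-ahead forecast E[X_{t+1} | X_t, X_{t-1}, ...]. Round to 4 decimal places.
E[X_{t+1} \mid \mathcal F_t] = -0.1780

For an AR(p) model X_t = c + sum_i phi_i X_{t-i} + eps_t, the
one-step-ahead conditional mean is
  E[X_{t+1} | X_t, ...] = c + sum_i phi_i X_{t+1-i}.
Substitute known values:
  E[X_{t+1} | ...] = (-0.089) * (2)
                   = -0.1780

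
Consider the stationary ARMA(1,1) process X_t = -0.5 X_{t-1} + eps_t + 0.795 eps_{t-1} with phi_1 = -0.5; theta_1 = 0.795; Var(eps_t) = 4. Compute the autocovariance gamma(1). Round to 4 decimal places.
\gamma(1) = 0.9479

Multiply the model equation by X_{t-k} and take expectations. With theta_0 = psi_0 = 1 and psi_j the MA(infinity) weights, this gives
  gamma(k) - sum_i phi_i gamma(k-i) = c_k,
  c_k = sigma^2 * sum_{j=k..q} theta_j psi_{j-k}   (c_k = 0 for k > q),
using gamma(-m) = gamma(m).
psi-weights needed (psi_j = theta_j + sum_i phi_i psi_{j-i}):
  psi_1 = theta_1 + phi_1 = 0.795 + (-0.5) = 0.295
Right-hand sides:
  c_0 = sigma^2 (1 + theta_1 psi_1) = 4 * (1 + (0.795)(0.295)) = 4 * 1.234525 = 4.9381
  c_1 = sigma^2 theta_1 = 4 * (0.795) = 3.18
  c_2 = 0
Equations for k = 0 and k = 1 (AR order 1):
  gamma(0) = phi_1 gamma(1) + c_0
  gamma(1) = phi_1 gamma(0) + c_1
Substituting the second into the first: gamma(0) (1 - phi_1^2) = c_0 + phi_1 c_1, so
  gamma(0) = (c_0 + phi_1 c_1) / (1 - phi_1^2) = (4.9381 + (-0.5)(3.18)) / (1 - (-0.5)^2) = 3.3481 / 0.75 = 4.464133.
  gamma(1) = phi_1 gamma(0) + c_1 = (-0.5)(4.464133) + (3.18) = 0.947933.
Therefore gamma(1) = 0.9479 (to 4 decimal places).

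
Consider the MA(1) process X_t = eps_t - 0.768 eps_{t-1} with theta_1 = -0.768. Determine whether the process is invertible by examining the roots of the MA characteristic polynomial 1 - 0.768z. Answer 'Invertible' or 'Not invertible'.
\text{Invertible}

The MA(q) characteristic polynomial is P(z) = 1 - 0.768z.
Invertibility requires all roots to lie outside the unit circle, i.e. |z| > 1 for every root.
This is linear in z: 1 + (-0.768) z = 0  =>  z = -1/(-0.768) = 1.302083,  |z| = 1.302083.
Moduli of all roots: 1.3021.
All moduli strictly greater than 1? Yes.
Verdict: Invertible.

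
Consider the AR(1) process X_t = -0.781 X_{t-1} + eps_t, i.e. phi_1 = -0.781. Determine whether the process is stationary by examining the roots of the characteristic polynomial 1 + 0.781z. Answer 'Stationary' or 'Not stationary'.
\text{Stationary}

The AR(p) characteristic polynomial is P(z) = 1 + 0.781z.
Stationarity requires all roots to lie outside the unit circle, i.e. |z| > 1 for every root.
This is linear in z: 1 + (0.781) z = 0  =>  z = -1/(0.781) = -1.28041,  |z| = 1.28041.
Moduli of all roots: 1.2804.
All moduli strictly greater than 1? Yes.
Verdict: Stationary.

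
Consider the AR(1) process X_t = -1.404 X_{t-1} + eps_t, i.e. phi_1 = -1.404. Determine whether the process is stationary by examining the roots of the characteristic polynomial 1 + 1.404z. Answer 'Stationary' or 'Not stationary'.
\text{Not stationary}

The AR(p) characteristic polynomial is P(z) = 1 + 1.404z.
Stationarity requires all roots to lie outside the unit circle, i.e. |z| > 1 for every root.
This is linear in z: 1 + (1.404) z = 0  =>  z = -1/(1.404) = -0.712251,  |z| = 0.712251.
Moduli of all roots: 0.7123.
All moduli strictly greater than 1? No.
Verdict: Not stationary.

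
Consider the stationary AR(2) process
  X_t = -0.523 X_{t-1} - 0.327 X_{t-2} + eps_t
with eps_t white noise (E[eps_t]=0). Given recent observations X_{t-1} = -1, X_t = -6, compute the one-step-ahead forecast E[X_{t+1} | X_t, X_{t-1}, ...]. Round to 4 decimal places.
E[X_{t+1} \mid \mathcal F_t] = 3.4650

For an AR(p) model X_t = c + sum_i phi_i X_{t-i} + eps_t, the
one-step-ahead conditional mean is
  E[X_{t+1} | X_t, ...] = c + sum_i phi_i X_{t+1-i}.
Substitute known values:
  E[X_{t+1} | ...] = (-0.523) * (-6) + (-0.327) * (-1)
                   = 3.4650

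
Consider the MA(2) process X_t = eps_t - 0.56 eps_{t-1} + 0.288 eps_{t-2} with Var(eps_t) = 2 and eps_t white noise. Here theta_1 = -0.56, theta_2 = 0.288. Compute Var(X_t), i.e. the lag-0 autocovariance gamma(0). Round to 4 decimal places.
\gamma(0) = 2.7931

For an MA(q) process X_t = eps_t + sum_i theta_i eps_{t-i} with
Var(eps_t) = sigma^2, the variance is
  gamma(0) = sigma^2 * (1 + sum_i theta_i^2).
  sum_i theta_i^2 = (-0.56)^2 + (0.288)^2 = 0.3136 + 0.082944 = 0.396544.
  gamma(0) = 2 * (1 + 0.396544) = 2 * 1.396544 = 2.793088, which rounds to 2.7931.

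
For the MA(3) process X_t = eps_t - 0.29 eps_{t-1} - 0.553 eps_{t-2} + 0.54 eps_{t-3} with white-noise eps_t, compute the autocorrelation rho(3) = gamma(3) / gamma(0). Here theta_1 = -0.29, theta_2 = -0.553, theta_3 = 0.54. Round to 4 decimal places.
\rho(3) = 0.3211

For an MA(q) process with theta_0 = 1, the autocovariance is
  gamma(k) = sigma^2 * sum_{i=0..q-k} theta_i * theta_{i+k},
and rho(k) = gamma(k) / gamma(0). Sigma^2 cancels.
  numerator   = (1)*(0.54) = 0.54.
  denominator = (1)^2 + (-0.29)^2 + (-0.553)^2 + (0.54)^2 = 1.681509.
  rho(3) = 0.54 / 1.681509 = 0.3211.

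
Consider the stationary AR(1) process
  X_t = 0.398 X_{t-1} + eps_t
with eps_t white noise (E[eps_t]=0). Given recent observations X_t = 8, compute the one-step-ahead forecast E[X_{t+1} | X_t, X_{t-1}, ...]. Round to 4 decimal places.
E[X_{t+1} \mid \mathcal F_t] = 3.1840

For an AR(p) model X_t = c + sum_i phi_i X_{t-i} + eps_t, the
one-step-ahead conditional mean is
  E[X_{t+1} | X_t, ...] = c + sum_i phi_i X_{t+1-i}.
Substitute known values:
  E[X_{t+1} | ...] = (0.398) * (8)
                   = 3.1840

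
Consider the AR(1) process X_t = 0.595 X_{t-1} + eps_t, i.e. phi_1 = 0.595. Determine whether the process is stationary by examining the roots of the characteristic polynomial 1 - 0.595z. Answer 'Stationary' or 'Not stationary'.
\text{Stationary}

The AR(p) characteristic polynomial is P(z) = 1 - 0.595z.
Stationarity requires all roots to lie outside the unit circle, i.e. |z| > 1 for every root.
This is linear in z: 1 + (-0.595) z = 0  =>  z = -1/(-0.595) = 1.680672,  |z| = 1.680672.
Moduli of all roots: 1.6807.
All moduli strictly greater than 1? Yes.
Verdict: Stationary.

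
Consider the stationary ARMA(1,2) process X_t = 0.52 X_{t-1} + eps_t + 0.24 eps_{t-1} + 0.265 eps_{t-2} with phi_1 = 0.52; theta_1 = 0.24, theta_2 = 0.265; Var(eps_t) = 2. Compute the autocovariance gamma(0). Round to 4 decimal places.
\gamma(0) = 4.3500

Multiply the model equation by X_{t-k} and take expectations. With theta_0 = psi_0 = 1 and psi_j the MA(infinity) weights, this gives
  gamma(k) - sum_i phi_i gamma(k-i) = c_k,
  c_k = sigma^2 * sum_{j=k..q} theta_j psi_{j-k}   (c_k = 0 for k > q),
using gamma(-m) = gamma(m).
psi-weights needed (psi_j = theta_j + sum_i phi_i psi_{j-i}):
  psi_1 = theta_1 + phi_1 = 0.24 + (0.52) = 0.76
  psi_2 = theta_2 + phi_1 psi_1 = 0.265 + (0.52)(0.76) = 0.6602
Right-hand sides:
  c_0 = sigma^2 (1 + theta_1 psi_1 + theta_2 psi_2) = 2 * (1 + (0.24)(0.76) + (0.265)(0.6602)) = 2 * 1.357353 = 2.714706
  c_1 = sigma^2 (theta_1 + theta_2 psi_1) = 2 * (0.24 + (0.265)(0.76)) = 0.8828
  c_2 = sigma^2 theta_2 = 2 * (0.265) = 0.53
Equations for k = 0 and k = 1 (AR order 1):
  gamma(0) = phi_1 gamma(1) + c_0
  gamma(1) = phi_1 gamma(0) + c_1
Substituting the second into the first: gamma(0) (1 - phi_1^2) = c_0 + phi_1 c_1, so
  gamma(0) = (c_0 + phi_1 c_1) / (1 - phi_1^2) = (2.714706 + (0.52)(0.8828)) / (1 - (0.52)^2) = 3.173762 / 0.7296 = 4.350003.
Therefore gamma(0) = 4.3500 (to 4 decimal places).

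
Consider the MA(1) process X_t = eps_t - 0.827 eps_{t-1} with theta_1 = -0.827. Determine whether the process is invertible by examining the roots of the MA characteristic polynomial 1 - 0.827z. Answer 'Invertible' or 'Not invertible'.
\text{Invertible}

The MA(q) characteristic polynomial is P(z) = 1 - 0.827z.
Invertibility requires all roots to lie outside the unit circle, i.e. |z| > 1 for every root.
This is linear in z: 1 + (-0.827) z = 0  =>  z = -1/(-0.827) = 1.20919,  |z| = 1.20919.
Moduli of all roots: 1.2092.
All moduli strictly greater than 1? Yes.
Verdict: Invertible.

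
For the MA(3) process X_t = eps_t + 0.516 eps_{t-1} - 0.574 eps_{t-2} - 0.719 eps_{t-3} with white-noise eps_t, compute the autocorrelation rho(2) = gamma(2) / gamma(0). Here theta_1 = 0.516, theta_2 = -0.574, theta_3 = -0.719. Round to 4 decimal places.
\rho(2) = -0.4473

For an MA(q) process with theta_0 = 1, the autocovariance is
  gamma(k) = sigma^2 * sum_{i=0..q-k} theta_i * theta_{i+k},
and rho(k) = gamma(k) / gamma(0). Sigma^2 cancels.
  numerator   = (1)*(-0.574) + (0.516)*(-0.719) = -0.945004.
  denominator = (1)^2 + (0.516)^2 + (-0.574)^2 + (-0.719)^2 = 2.112693.
  rho(2) = -0.945004 / 2.112693 = -0.4473.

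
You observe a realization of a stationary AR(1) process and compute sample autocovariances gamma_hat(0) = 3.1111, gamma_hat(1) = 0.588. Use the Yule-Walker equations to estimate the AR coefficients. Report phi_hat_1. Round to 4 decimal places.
\hat\phi_{1} = 0.1890

The Yule-Walker equations for an AR(p) process read, in matrix form,
  Gamma_p phi = r_p,   with   (Gamma_p)_{ij} = gamma(|i - j|),
                       (r_p)_i = gamma(i),   i,j = 1..p.
Substitute the sample gammas (Toeplitz matrix and right-hand side of size 1):
  Gamma_p = [[3.1111]]
  r_p     = [0.588]
With p = 1 this is the single equation gamma(0) phi_1 = gamma(1):
  phi_hat_1 = gamma(1) / gamma(0) = 0.588 / 3.1111 = 0.1890.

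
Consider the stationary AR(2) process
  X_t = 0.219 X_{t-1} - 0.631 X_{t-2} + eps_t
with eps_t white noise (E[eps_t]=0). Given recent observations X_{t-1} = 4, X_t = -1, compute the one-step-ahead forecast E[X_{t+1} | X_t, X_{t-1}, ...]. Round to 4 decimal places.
E[X_{t+1} \mid \mathcal F_t] = -2.7430

For an AR(p) model X_t = c + sum_i phi_i X_{t-i} + eps_t, the
one-step-ahead conditional mean is
  E[X_{t+1} | X_t, ...] = c + sum_i phi_i X_{t+1-i}.
Substitute known values:
  E[X_{t+1} | ...] = (0.219) * (-1) + (-0.631) * (4)
                   = -2.7430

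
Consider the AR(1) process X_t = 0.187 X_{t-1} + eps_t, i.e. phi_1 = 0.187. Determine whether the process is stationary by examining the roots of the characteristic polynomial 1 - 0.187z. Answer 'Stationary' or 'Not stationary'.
\text{Stationary}

The AR(p) characteristic polynomial is P(z) = 1 - 0.187z.
Stationarity requires all roots to lie outside the unit circle, i.e. |z| > 1 for every root.
This is linear in z: 1 + (-0.187) z = 0  =>  z = -1/(-0.187) = 5.347594,  |z| = 5.347594.
Moduli of all roots: 5.3476.
All moduli strictly greater than 1? Yes.
Verdict: Stationary.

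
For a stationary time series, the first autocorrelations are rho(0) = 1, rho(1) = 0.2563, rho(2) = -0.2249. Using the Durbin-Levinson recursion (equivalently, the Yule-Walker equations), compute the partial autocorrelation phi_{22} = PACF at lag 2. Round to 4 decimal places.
\phi_{22} = -0.3110

The PACF at lag k is phi_{kk}, the last component of the solution
to the Yule-Walker system G_k phi = r_k where
  (G_k)_{ij} = rho(|i - j|), (r_k)_i = rho(i), i,j = 1..k.
Equivalently, Durbin-Levinson gives phi_{kk} iteratively:
  phi_{11} = rho(1)
  phi_{kk} = [rho(k) - sum_{j=1..k-1} phi_{k-1,j} rho(k-j)]
            / [1 - sum_{j=1..k-1} phi_{k-1,j} rho(j)],
  phi_{k,j} = phi_{k-1,j} - phi_{kk} phi_{k-1,k-j},  j = 1..k-1.
Step k = 1:
  phi_11 = rho(1) = 0.2563.
Step k = 2:
  phi_22 = [rho(2) - phi_11 rho(1)] / [1 - phi_11 rho(1)] = [-0.2249 - (0.2563)(0.2563)] / [1 - (0.2563)(0.2563)]
         = -0.29058969 / 0.93431031 = -0.311.
Therefore phi_{22} = -0.3110.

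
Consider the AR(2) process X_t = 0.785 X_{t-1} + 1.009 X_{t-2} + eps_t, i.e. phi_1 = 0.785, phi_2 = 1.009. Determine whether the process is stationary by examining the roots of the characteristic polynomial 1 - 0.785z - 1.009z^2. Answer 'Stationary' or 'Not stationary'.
\text{Not stationary}

The AR(p) characteristic polynomial is P(z) = 1 - 0.785z - 1.009z^2.
Stationarity requires all roots to lie outside the unit circle, i.e. |z| > 1 for every root.
Set 1 + (-0.785) z + (-1.009) z^2 = 0, i.e. a z^2 + b z + c = 0 with a = -1.009, b = -0.785, c = 1.
Discriminant D = b^2 - 4ac = (-0.785)^2 - 4*(-1.009)*1 = 0.616225 - (-4.036) = 4.652225.
D >= 0, so the roots are real: z = (-b +/- sqrt(D)) / (2a) = (0.785 +/- 2.156902) / (-2.018).
  z_1 = (0.785 + 2.156902) / (-2.018) = -1.4578,   |z_1| = 1.4578.
  z_2 = (0.785 - 2.156902) / (-2.018) = 0.6798,   |z_2| = 0.6798.
Moduli of all roots: 1.4578, 0.6798.
All moduli strictly greater than 1? No.
Verdict: Not stationary.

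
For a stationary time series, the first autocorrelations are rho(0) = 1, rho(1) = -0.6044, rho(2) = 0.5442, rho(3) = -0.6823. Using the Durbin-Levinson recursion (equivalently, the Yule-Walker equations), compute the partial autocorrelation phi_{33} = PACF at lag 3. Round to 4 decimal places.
\phi_{33} = -0.4719

The PACF at lag k is phi_{kk}, the last component of the solution
to the Yule-Walker system G_k phi = r_k where
  (G_k)_{ij} = rho(|i - j|), (r_k)_i = rho(i), i,j = 1..k.
Equivalently, Durbin-Levinson gives phi_{kk} iteratively:
  phi_{11} = rho(1)
  phi_{kk} = [rho(k) - sum_{j=1..k-1} phi_{k-1,j} rho(k-j)]
            / [1 - sum_{j=1..k-1} phi_{k-1,j} rho(j)],
  phi_{k,j} = phi_{k-1,j} - phi_{kk} phi_{k-1,k-j},  j = 1..k-1.
Step k = 1:
  phi_11 = rho(1) = -0.6044.
Step k = 2:
  phi_22 = [rho(2) - phi_11 rho(1)] / [1 - phi_11 rho(1)] = [0.5442 - (-0.6044)(-0.6044)] / [1 - (-0.6044)(-0.6044)]
         = 0.17890064 / 0.63470064 = 0.281866.
  Update: phi_21 = phi_11 - phi_22 phi_11 = -0.6044 - (0.281866)(-0.6044) = -0.43404.
Step k = 3:
  phi_33 = [rho(3) - phi_21 rho(2) - phi_22 rho(1)] / [1 - phi_21 rho(1) - phi_22 rho(2)]
    numerator   = -0.6823 - (-0.43404)(0.5442) - (0.281866)(-0.6044) = -0.27573547
    denominator = 1 - (-0.43404)(-0.6044) - (0.281866)(0.5442) = 0.5842746
  phi_33 = -0.27573547 / 0.5842746 = -0.4719.
Therefore phi_{33} = -0.4719.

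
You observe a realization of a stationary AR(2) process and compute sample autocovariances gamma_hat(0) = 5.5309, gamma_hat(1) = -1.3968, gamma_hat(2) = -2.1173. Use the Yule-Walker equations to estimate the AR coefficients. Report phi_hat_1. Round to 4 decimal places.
\hat\phi_{1} = -0.3730

The Yule-Walker equations for an AR(p) process read, in matrix form,
  Gamma_p phi = r_p,   with   (Gamma_p)_{ij} = gamma(|i - j|),
                       (r_p)_i = gamma(i),   i,j = 1..p.
Substitute the sample gammas (Toeplitz matrix and right-hand side of size 2):
  Gamma_p = [[5.5309, -1.3968], [-1.3968, 5.5309]]
  r_p     = [-1.3968, -2.1173]
Written out:
  5.5309 phi_1 - 1.3968 phi_2 = -1.3968
  -1.3968 phi_1 + 5.5309 phi_2 = -2.1173
Solve by Cramer's rule:
  det = gamma(0)^2 - gamma(1)^2 = (5.5309)^2 - (-1.3968)^2 = 30.59085481 - 1.95105024 = 28.63980457
  phi_hat_1 = [gamma(1) gamma(0) - gamma(1) gamma(2)] / det = [(-1.3968)(5.5309) - (-1.3968)(-2.1173)] / 28.63980457 = -10.68300576 / 28.63980457 = -0.373
  phi_hat_2 = [gamma(0) gamma(2) - gamma(1)^2] / det = [(5.5309)(-2.1173) - (-1.3968)^2] / 28.63980457 = -13.66162481 / 28.63980457 = -0.477
So phi_hat = [-0.3730, -0.4770].
Therefore phi_hat_1 = -0.3730.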